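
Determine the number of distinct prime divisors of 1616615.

1616615 = 5 · 323323
323323 = 7 · 46189
46189 = 11 · 4199
4199 = 13 · 323
323 = 17 · 19
1616615 = 5 · 7 · 11 · 13 · 17 · 19, which has 6 distinct prime factors.

6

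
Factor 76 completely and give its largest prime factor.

19

76 = 2 · 38
38 = 2 · 19
19 is prime.
So 76 = 2^2 · 19; the largest prime factor is 19.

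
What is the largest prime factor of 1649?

97

1649 = 17 · 97
97 is prime.
So 1649 = 17 · 97; the largest prime factor is 97.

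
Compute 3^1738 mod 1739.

3^1 ≡ 3 (mod 1739)
3^2 ≡ 3^2 = 9 ≡ 9 (mod 1739)
3^4 ≡ 9^2 = 81 ≡ 81 (mod 1739)
3^8 ≡ 81^2 = 6561 ≡ 1344 (mod 1739)
3^16 ≡ 1344^2 = 1806336 ≡ 1254 (mod 1739)
3^32 ≡ 1254^2 = 1572516 ≡ 460 (mod 1739)
3^64 ≡ 460^2 = 211600 ≡ 1181 (mod 1739)
3^128 ≡ 1181^2 = 1394761 ≡ 83 (mod 1739)
3^256 ≡ 83^2 = 6889 ≡ 1672 (mod 1739)
3^512 ≡ 1672^2 = 2795584 ≡ 1011 (mod 1739)
3^1024 ≡ 1011^2 = 1022121 ≡ 1328 (mod 1739)
1738 = 1024 + 512 + 128 + 64 + 8 + 2 in binary powers of 2.
So 3^1738 ≡ 1328 · 1011 · 83 · 1181 · 1344 · 9 ≡ 1070 (mod 1739).
Since 1070 ≠ 1, base 3 is a Fermat witness: 1739 is composite.

1070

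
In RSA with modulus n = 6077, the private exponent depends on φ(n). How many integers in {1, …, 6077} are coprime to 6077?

5916

Factor: 6077 = 59 · 103.
φ(6077) = (59−1) · (103−1) = 58 · 102 = 5916.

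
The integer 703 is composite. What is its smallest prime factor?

703 is odd.
Digit sum 10, not divisible by 3.
Ends in 3: not divisible by 5.
7: 703 = 7·100 + 3
11: 703 = 11·63 + 10
13: 703 = 13·54 + 1
17: 703 = 17·41 + 6
19: 703 = 19·37

19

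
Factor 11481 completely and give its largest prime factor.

89

11481 = 3 · 3827
3827 = 43 · 89
89 is prime.
So 11481 = 3 · 43 · 89; the largest prime factor is 89.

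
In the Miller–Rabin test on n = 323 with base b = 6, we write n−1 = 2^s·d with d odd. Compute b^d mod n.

323 − 1 = 322 = 2^1 · 161, so d = 161.
6^1 ≡ 6 (mod 323)
6^2 ≡ 6^2 = 36 ≡ 36 (mod 323)
6^4 ≡ 36^2 = 1296 ≡ 4 (mod 323)
6^8 ≡ 4^2 = 16 ≡ 16 (mod 323)
6^16 ≡ 16^2 = 256 ≡ 256 (mod 323)
6^32 ≡ 256^2 = 65536 ≡ 290 (mod 323)
6^64 ≡ 290^2 = 84100 ≡ 120 (mod 323)
6^128 ≡ 120^2 = 14400 ≡ 188 (mod 323)
161 = 128 + 32 + 1 in binary powers of 2.
So 6^161 ≡ 188 · 290 · 6 ≡ 244 (mod 323).
Squaring chain: 244; never reaches −1, so base 6 is a Miller–Rabin witness that 323 is composite.

244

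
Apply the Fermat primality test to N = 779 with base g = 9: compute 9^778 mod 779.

9^1 ≡ 9 (mod 779)
9^2 ≡ 9^2 = 81 ≡ 81 (mod 779)
9^4 ≡ 81^2 = 6561 ≡ 329 (mod 779)
9^8 ≡ 329^2 = 108241 ≡ 739 (mod 779)
9^16 ≡ 739^2 = 546121 ≡ 42 (mod 779)
9^32 ≡ 42^2 = 1764 ≡ 206 (mod 779)
9^64 ≡ 206^2 = 42436 ≡ 370 (mod 779)
9^128 ≡ 370^2 = 136900 ≡ 575 (mod 779)
9^256 ≡ 575^2 = 330625 ≡ 329 (mod 779)
9^512 ≡ 329^2 = 108241 ≡ 739 (mod 779)
778 = 512 + 256 + 8 + 2 in binary powers of 2.
So 9^778 ≡ 739 · 329 · 739 · 81 ≡ 614 (mod 779).
Since 614 ≠ 1, base 9 is a Fermat witness: 779 is composite.

614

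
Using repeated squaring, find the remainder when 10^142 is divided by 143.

10^1 ≡ 10 (mod 143)
10^2 ≡ 10^2 = 100 ≡ 100 (mod 143)
10^4 ≡ 100^2 = 10000 ≡ 133 (mod 143)
10^8 ≡ 133^2 = 17689 ≡ 100 (mod 143)
10^16 ≡ 100^2 = 10000 ≡ 133 (mod 143)
10^32 ≡ 133^2 = 17689 ≡ 100 (mod 143)
10^64 ≡ 100^2 = 10000 ≡ 133 (mod 143)
10^128 ≡ 133^2 = 17689 ≡ 100 (mod 143)
142 = 128 + 8 + 4 + 2 in binary powers of 2.
So 10^142 ≡ 100 · 100 · 133 · 100 ≡ 133 (mod 143).
Since 133 ≠ 1, base 10 is a Fermat witness: 143 is composite.

133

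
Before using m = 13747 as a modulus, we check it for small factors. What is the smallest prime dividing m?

59

13747 is odd.
Digit sum 22, not divisible by 3.
Ends in 7: not divisible by 5.
7: 13747 = 7·1963 + 6
11: 13747 = 11·1249 + 8
13: 13747 = 13·1057 + 6
17: 13747 = 17·808 + 11
19: 13747 = 19·723 + 10
23: 13747 = 23·597 + 16
29: 13747 = 29·474 + 1
31: 13747 = 31·443 + 14
37: 13747 = 37·371 + 20
41: 13747 = 41·335 + 12
43: 13747 = 43·319 + 30
47: 13747 = 47·292 + 23
53: 13747 = 53·259 + 20
59: 13747 = 59·233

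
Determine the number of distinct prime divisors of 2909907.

2909907 = 3^2 · 323323
323323 = 7 · 46189
46189 = 11 · 4199
4199 = 13 · 323
323 = 17 · 19
2909907 = 3^2 · 7 · 11 · 13 · 17 · 19, which has 6 distinct prime factors.

6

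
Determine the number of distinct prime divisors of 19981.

19981 = 13 · 1537
1537 = 29 · 53
19981 = 13 · 29 · 53, which has 3 distinct prime factors.

3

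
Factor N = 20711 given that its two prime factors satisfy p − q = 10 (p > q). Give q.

Since p = q + 10, we have 20711 = q(q + 10), so q² + 10q − 20711 = 0.
Discriminant: 10² + 4·20711 = 100 + 82844 = 82944; √82944 = 288.
q = (−10 + 288)/2 = 139, and p = q + 10 = 149.
Check: 139 · 149 = 20711.

139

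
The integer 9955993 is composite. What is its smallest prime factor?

61

9955993 is odd.
Digit sum 49, not divisible by 3.
Ends in 3: not divisible by 5.
7: 9955993 = 7·1422284 + 5
11: 9955993 = 11·905090 + 3
13: 9955993 = 13·765845 + 8
17: 9955993 = 17·585646 + 11
19: 9955993 = 19·523999 + 12
23: 9955993 = 23·432869 + 6
29: 9955993 = 29·343310 + 3
31: 9955993 = 31·321161 + 2
37: 9955993 = 37·269080 + 33
41: 9955993 = 41·242829 + 4
43: 9955993 = 43·231534 + 31
47: 9955993 = 47·211829 + 30
53: 9955993 = 53·187848 + 49
59: 9955993 = 59·168745 + 38
61: 9955993 = 61·163213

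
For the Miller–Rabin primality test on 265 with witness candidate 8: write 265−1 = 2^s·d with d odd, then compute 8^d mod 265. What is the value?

58

265 − 1 = 264 = 2^3 · 33, so d = 33.
8^1 ≡ 8 (mod 265)
8^2 ≡ 8^2 = 64 ≡ 64 (mod 265)
8^4 ≡ 64^2 = 4096 ≡ 121 (mod 265)
8^8 ≡ 121^2 = 14641 ≡ 66 (mod 265)
8^16 ≡ 66^2 = 4356 ≡ 116 (mod 265)
8^32 ≡ 116^2 = 13456 ≡ 206 (mod 265)
33 = 32 + 1 in binary powers of 2.
So 8^33 ≡ 206 · 8 ≡ 58 (mod 265).
Squaring chain: 58 → 184 → 201; never reaches −1, so base 8 is a Miller–Rabin witness that 265 is composite.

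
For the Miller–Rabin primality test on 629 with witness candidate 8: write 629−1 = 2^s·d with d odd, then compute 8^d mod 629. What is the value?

629 − 1 = 628 = 2^2 · 157, so d = 157.
8^1 ≡ 8 (mod 629)
8^2 ≡ 8^2 = 64 ≡ 64 (mod 629)
8^4 ≡ 64^2 = 4096 ≡ 322 (mod 629)
8^8 ≡ 322^2 = 103684 ≡ 528 (mod 629)
8^16 ≡ 528^2 = 278784 ≡ 137 (mod 629)
8^32 ≡ 137^2 = 18769 ≡ 528 (mod 629)
8^64 ≡ 528^2 = 278784 ≡ 137 (mod 629)
8^128 ≡ 137^2 = 18769 ≡ 528 (mod 629)
157 = 128 + 16 + 8 + 4 + 1 in binary powers of 2.
So 8^157 ≡ 528 · 137 · 528 · 322 · 8 ≡ 230 (mod 629).
Squaring chain: 230 → 64; never reaches −1, so base 8 is a Miller–Rabin witness that 629 is composite.

230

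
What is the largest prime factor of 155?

155 = 5 · 31
31 is prime.
So 155 = 5 · 31; the largest prime factor is 31.

31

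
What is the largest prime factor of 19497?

97

19497 = 3 · 6499
6499 = 67 · 97
97 is prime.
So 19497 = 3 · 67 · 97; the largest prime factor is 97.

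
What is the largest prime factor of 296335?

97

296335 = 5 · 59267
59267 = 13 · 4559
4559 = 47 · 97
97 is prime.
So 296335 = 5 · 13 · 47 · 97; the largest prime factor is 97.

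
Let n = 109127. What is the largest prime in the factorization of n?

109127 = 29 · 3763
3763 = 53 · 71
71 is prime.
So 109127 = 29 · 53 · 71; the largest prime factor is 71.

71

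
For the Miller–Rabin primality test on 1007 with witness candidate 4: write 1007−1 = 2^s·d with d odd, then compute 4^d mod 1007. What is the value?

271

1007 − 1 = 1006 = 2^1 · 503, so d = 503.
4^1 ≡ 4 (mod 1007)
4^2 ≡ 4^2 = 16 ≡ 16 (mod 1007)
4^4 ≡ 16^2 = 256 ≡ 256 (mod 1007)
4^8 ≡ 256^2 = 65536 ≡ 81 (mod 1007)
4^16 ≡ 81^2 = 6561 ≡ 519 (mod 1007)
4^32 ≡ 519^2 = 269361 ≡ 492 (mod 1007)
4^64 ≡ 492^2 = 242064 ≡ 384 (mod 1007)
4^128 ≡ 384^2 = 147456 ≡ 434 (mod 1007)
4^256 ≡ 434^2 = 188356 ≡ 47 (mod 1007)
503 = 256 + 128 + 64 + 32 + 16 + 4 + 2 + 1 in binary powers of 2.
So 4^503 ≡ 47 · 434 · 384 · 492 · 519 · 256 · 16 · 4 ≡ 271 (mod 1007).
Squaring chain: 271; never reaches −1, so base 4 is a Miller–Rabin witness that 1007 is composite.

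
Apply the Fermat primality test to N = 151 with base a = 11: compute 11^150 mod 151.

11^1 ≡ 11 (mod 151)
11^2 ≡ 11^2 = 121 ≡ 121 (mod 151)
11^4 ≡ 121^2 = 14641 ≡ 145 (mod 151)
11^8 ≡ 145^2 = 21025 ≡ 36 (mod 151)
11^16 ≡ 36^2 = 1296 ≡ 88 (mod 151)
11^32 ≡ 88^2 = 7744 ≡ 43 (mod 151)
11^64 ≡ 43^2 = 1849 ≡ 37 (mod 151)
11^128 ≡ 37^2 = 1369 ≡ 10 (mod 151)
150 = 128 + 16 + 4 + 2 in binary powers of 2.
So 11^150 ≡ 10 · 88 · 145 · 121 ≡ 1 (mod 151).
Since the result is 1, base 11 gives no evidence that 151 is composite.

1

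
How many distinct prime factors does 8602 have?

8602 = 2 · 4301
4301 = 11 · 391
391 = 17 · 23
8602 = 2 · 11 · 17 · 23, which has 4 distinct prime factors.

4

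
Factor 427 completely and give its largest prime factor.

61

427 = 7 · 61
61 is prime.
So 427 = 7 · 61; the largest prime factor is 61.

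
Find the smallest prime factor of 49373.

49373 is odd.
Digit sum 26, not divisible by 3.
Ends in 3: not divisible by 5.
7: 49373 = 7·7053 + 2
11: 49373 = 11·4488 + 5
13: 49373 = 13·3797 + 12
17: 49373 = 17·2904 + 5
19: 49373 = 19·2598 + 11
23: 49373 = 23·2146 + 15
29: 49373 = 29·1702 + 15
31: 49373 = 31·1592 + 21
37: 49373 = 37·1334 + 15
41: 49373 = 41·1204 + 9
43: 49373 = 43·1148 + 9
47: 49373 = 47·1050 + 23
53: 49373 = 53·931 + 30
59: 49373 = 59·836 + 49
61: 49373 = 61·809 + 24
67: 49373 = 67·736 + 61
71: 49373 = 71·695 + 28
73: 49373 = 73·676 + 25
79: 49373 = 79·624 + 77
83: 49373 = 83·594 + 71
89: 49373 = 89·554 + 67
97: 49373 = 97·509

97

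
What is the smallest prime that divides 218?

218 is even: 2 divides it.

2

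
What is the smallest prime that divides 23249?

67

23249 is odd.
Digit sum 20, not divisible by 3.
Ends in 9: not divisible by 5.
7: 23249 = 7·3321 + 2
11: 23249 = 11·2113 + 6
13: 23249 = 13·1788 + 5
17: 23249 = 17·1367 + 10
19: 23249 = 19·1223 + 12
23: 23249 = 23·1010 + 19
29: 23249 = 29·801 + 20
31: 23249 = 31·749 + 30
37: 23249 = 37·628 + 13
41: 23249 = 41·567 + 2
43: 23249 = 43·540 + 29
47: 23249 = 47·494 + 31
53: 23249 = 53·438 + 35
59: 23249 = 59·394 + 3
61: 23249 = 61·381 + 8
67: 23249 = 67·347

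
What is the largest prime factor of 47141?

47141 = 17 · 2773
2773 = 47 · 59
59 is prime.
So 47141 = 17 · 47 · 59; the largest prime factor is 59.

59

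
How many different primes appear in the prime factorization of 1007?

2

1007 = 19 · 53
1007 = 19 · 53, which has 2 distinct prime factors.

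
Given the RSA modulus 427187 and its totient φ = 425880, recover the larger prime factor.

φ(n) = (p−1)(q−1) = n − (p+q) + 1, so p + q = 427187 − 425880 + 1 = 1308.
p and q are the roots of t² − 1308t + 427187 = 0.
Discriminant: 1308² − 4·427187 = 1710864 − 1708748 = 2116; √2116 = 46.
q = (1308 − 46)/2 = 631, p = (1308 + 46)/2 = 677.
Check: 631 · 677 = 427187.

677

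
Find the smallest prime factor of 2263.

2263 is odd.
Digit sum 13, not divisible by 3.
Ends in 3: not divisible by 5.
7: 2263 = 7·323 + 2
11: 2263 = 11·205 + 8
13: 2263 = 13·174 + 1
17: 2263 = 17·133 + 2
19: 2263 = 19·119 + 2
23: 2263 = 23·98 + 9
29: 2263 = 29·78 + 1
31: 2263 = 31·73

31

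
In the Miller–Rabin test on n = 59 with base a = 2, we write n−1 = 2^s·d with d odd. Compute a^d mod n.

58

59 − 1 = 58 = 2^1 · 29, so d = 29.
2^1 ≡ 2 (mod 59)
2^2 ≡ 2^2 = 4 ≡ 4 (mod 59)
2^4 ≡ 4^2 = 16 ≡ 16 (mod 59)
2^8 ≡ 16^2 = 256 ≡ 20 (mod 59)
2^16 ≡ 20^2 = 400 ≡ 46 (mod 59)
29 = 16 + 8 + 4 + 1 in binary powers of 2.
So 2^29 ≡ 46 · 20 · 16 · 2 ≡ 58 (mod 59).
Since 2^d ≡ 58 (mod 59), base 2 does not prove 59 composite.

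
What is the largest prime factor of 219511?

219511 = 31 · 7081
7081 = 73 · 97
97 is prime.
So 219511 = 31 · 73 · 97; the largest prime factor is 97.

97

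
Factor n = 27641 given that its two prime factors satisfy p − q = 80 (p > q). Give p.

Since p = q + 80, we have 27641 = q(q + 80), so q² + 80q − 27641 = 0.
Discriminant: 80² + 4·27641 = 6400 + 110564 = 116964; √116964 = 342.
q = (−80 + 342)/2 = 131, and p = q + 80 = 211.
Check: 131 · 211 = 27641.

211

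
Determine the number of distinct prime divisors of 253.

253 = 11 · 23
253 = 11 · 23, which has 2 distinct prime factors.

2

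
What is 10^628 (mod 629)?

565

10^1 ≡ 10 (mod 629)
10^2 ≡ 10^2 = 100 ≡ 100 (mod 629)
10^4 ≡ 100^2 = 10000 ≡ 565 (mod 629)
10^8 ≡ 565^2 = 319225 ≡ 322 (mod 629)
10^16 ≡ 322^2 = 103684 ≡ 528 (mod 629)
10^32 ≡ 528^2 = 278784 ≡ 137 (mod 629)
10^64 ≡ 137^2 = 18769 ≡ 528 (mod 629)
10^128 ≡ 528^2 = 278784 ≡ 137 (mod 629)
10^256 ≡ 137^2 = 18769 ≡ 528 (mod 629)
10^512 ≡ 528^2 = 278784 ≡ 137 (mod 629)
628 = 512 + 64 + 32 + 16 + 4 in binary powers of 2.
So 10^628 ≡ 137 · 528 · 137 · 528 · 565 ≡ 565 (mod 629).
Since 565 ≠ 1, base 10 is a Fermat witness: 629 is composite.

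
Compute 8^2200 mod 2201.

8^1 ≡ 8 (mod 2201)
8^2 ≡ 8^2 = 64 ≡ 64 (mod 2201)
8^4 ≡ 64^2 = 4096 ≡ 1895 (mod 2201)
8^8 ≡ 1895^2 = 3591025 ≡ 1194 (mod 2201)
8^16 ≡ 1194^2 = 1425636 ≡ 1589 (mod 2201)
8^32 ≡ 1589^2 = 2524921 ≡ 374 (mod 2201)
8^64 ≡ 374^2 = 139876 ≡ 1213 (mod 2201)
8^128 ≡ 1213^2 = 1471369 ≡ 1101 (mod 2201)
8^256 ≡ 1101^2 = 1212201 ≡ 1651 (mod 2201)
8^512 ≡ 1651^2 = 2725801 ≡ 963 (mod 2201)
8^1024 ≡ 963^2 = 927369 ≡ 748 (mod 2201)
8^2048 ≡ 748^2 = 559504 ≡ 450 (mod 2201)
2200 = 2048 + 128 + 16 + 8 in binary powers of 2.
So 8^2200 ≡ 450 · 1101 · 1589 · 1194 ≡ 900 (mod 2201).
Since 900 ≠ 1, base 8 is a Fermat witness: 2201 is composite.

900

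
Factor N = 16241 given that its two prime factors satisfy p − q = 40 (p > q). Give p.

149

Since p = q + 40, we have 16241 = q(q + 40), so q² + 40q − 16241 = 0.
Discriminant: 40² + 4·16241 = 1600 + 64964 = 66564; √66564 = 258.
q = (−40 + 258)/2 = 109, and p = q + 40 = 149.
Check: 109 · 149 = 16241.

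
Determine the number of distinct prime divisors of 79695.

79695 = 3^2 · 8855
8855 = 5 · 1771
1771 = 7 · 253
253 = 11 · 23
79695 = 3^2 · 5 · 7 · 11 · 23, which has 5 distinct prime factors.

5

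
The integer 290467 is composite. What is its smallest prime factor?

23

290467 is odd.
Digit sum 28, not divisible by 3.
Ends in 7: not divisible by 5.
7: 290467 = 7·41495 + 2
11: 290467 = 11·26406 + 1
13: 290467 = 13·22343 + 8
17: 290467 = 17·17086 + 5
19: 290467 = 19·15287 + 14
23: 290467 = 23·12629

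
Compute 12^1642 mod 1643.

782

12^1 ≡ 12 (mod 1643)
12^2 ≡ 12^2 = 144 ≡ 144 (mod 1643)
12^4 ≡ 144^2 = 20736 ≡ 1020 (mod 1643)
12^8 ≡ 1020^2 = 1040400 ≡ 381 (mod 1643)
12^16 ≡ 381^2 = 145161 ≡ 577 (mod 1643)
12^32 ≡ 577^2 = 332929 ≡ 1043 (mod 1643)
12^64 ≡ 1043^2 = 1087849 ≡ 183 (mod 1643)
12^128 ≡ 183^2 = 33489 ≡ 629 (mod 1643)
12^256 ≡ 629^2 = 395641 ≡ 1321 (mod 1643)
12^512 ≡ 1321^2 = 1745041 ≡ 175 (mod 1643)
12^1024 ≡ 175^2 = 30625 ≡ 1051 (mod 1643)
1642 = 1024 + 512 + 64 + 32 + 8 + 2 in binary powers of 2.
So 12^1642 ≡ 1051 · 175 · 183 · 1043 · 381 · 144 ≡ 782 (mod 1643).
Since 782 ≠ 1, base 12 is a Fermat witness: 1643 is composite.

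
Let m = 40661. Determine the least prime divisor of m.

40661 is odd.
Digit sum 17, not divisible by 3.
Ends in 1: not divisible by 5.
7: 40661 = 7·5808 + 5
11: 40661 = 11·3696 + 5
13: 40661 = 13·3127 + 10
17: 40661 = 17·2391 + 14
19: 40661 = 19·2140 + 1
23: 40661 = 23·1767 + 20
29: 40661 = 29·1402 + 3
31: 40661 = 31·1311 + 20
37: 40661 = 37·1098 + 35
41: 40661 = 41·991 + 30
43: 40661 = 43·945 + 26
47: 40661 = 47·865 + 6
53: 40661 = 53·767 + 10
59: 40661 = 59·689 + 10
61: 40661 = 61·666 + 35
67: 40661 = 67·606 + 59
71: 40661 = 71·572 + 49
73: 40661 = 73·557

73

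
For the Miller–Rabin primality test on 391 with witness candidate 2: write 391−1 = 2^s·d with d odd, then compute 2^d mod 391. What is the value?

348

391 − 1 = 390 = 2^1 · 195, so d = 195.
2^1 ≡ 2 (mod 391)
2^2 ≡ 2^2 = 4 ≡ 4 (mod 391)
2^4 ≡ 4^2 = 16 ≡ 16 (mod 391)
2^8 ≡ 16^2 = 256 ≡ 256 (mod 391)
2^16 ≡ 256^2 = 65536 ≡ 239 (mod 391)
2^32 ≡ 239^2 = 57121 ≡ 35 (mod 391)
2^64 ≡ 35^2 = 1225 ≡ 52 (mod 391)
2^128 ≡ 52^2 = 2704 ≡ 358 (mod 391)
195 = 128 + 64 + 2 + 1 in binary powers of 2.
So 2^195 ≡ 358 · 52 · 4 · 2 ≡ 348 (mod 391).
Squaring chain: 348; never reaches −1, so base 2 is a Miller–Rabin witness that 391 is composite.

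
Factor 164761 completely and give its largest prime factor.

164761 = 37 · 4453
4453 = 61 · 73
73 is prime.
So 164761 = 37 · 61 · 73; the largest prime factor is 73.

73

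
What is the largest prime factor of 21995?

21995 = 5 · 4399
4399 = 53 · 83
83 is prime.
So 21995 = 5 · 53 · 83; the largest prime factor is 83.

83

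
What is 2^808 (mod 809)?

2^1 ≡ 2 (mod 809)
2^2 ≡ 2^2 = 4 ≡ 4 (mod 809)
2^4 ≡ 4^2 = 16 ≡ 16 (mod 809)
2^8 ≡ 16^2 = 256 ≡ 256 (mod 809)
2^16 ≡ 256^2 = 65536 ≡ 7 (mod 809)
2^32 ≡ 7^2 = 49 ≡ 49 (mod 809)
2^64 ≡ 49^2 = 2401 ≡ 783 (mod 809)
2^128 ≡ 783^2 = 613089 ≡ 676 (mod 809)
2^256 ≡ 676^2 = 456976 ≡ 700 (mod 809)
2^512 ≡ 700^2 = 490000 ≡ 555 (mod 809)
808 = 512 + 256 + 32 + 8 in binary powers of 2.
So 2^808 ≡ 555 · 700 · 49 · 256 ≡ 1 (mod 809).
Since the result is 1, base 2 gives no evidence that 809 is composite.

1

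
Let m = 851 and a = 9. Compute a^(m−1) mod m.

752

9^1 ≡ 9 (mod 851)
9^2 ≡ 9^2 = 81 ≡ 81 (mod 851)
9^4 ≡ 81^2 = 6561 ≡ 604 (mod 851)
9^8 ≡ 604^2 = 364816 ≡ 588 (mod 851)
9^16 ≡ 588^2 = 345744 ≡ 238 (mod 851)
9^32 ≡ 238^2 = 56644 ≡ 478 (mod 851)
9^64 ≡ 478^2 = 228484 ≡ 416 (mod 851)
9^128 ≡ 416^2 = 173056 ≡ 303 (mod 851)
9^256 ≡ 303^2 = 91809 ≡ 752 (mod 851)
9^512 ≡ 752^2 = 565504 ≡ 440 (mod 851)
850 = 512 + 256 + 64 + 16 + 2 in binary powers of 2.
So 9^850 ≡ 440 · 752 · 416 · 238 · 81 ≡ 752 (mod 851).
Since 752 ≠ 1, base 9 is a Fermat witness: 851 is composite.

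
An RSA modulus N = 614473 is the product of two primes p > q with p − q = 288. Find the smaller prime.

653

Since p = q + 288, we have 614473 = q(q + 288), so q² + 288q − 614473 = 0.
Discriminant: 288² + 4·614473 = 82944 + 2457892 = 2540836; √2540836 = 1594.
q = (−288 + 1594)/2 = 653, and p = q + 288 = 941.
Check: 653 · 941 = 614473.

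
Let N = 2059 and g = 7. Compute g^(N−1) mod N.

7^1 ≡ 7 (mod 2059)
7^2 ≡ 7^2 = 49 ≡ 49 (mod 2059)
7^4 ≡ 49^2 = 2401 ≡ 342 (mod 2059)
7^8 ≡ 342^2 = 116964 ≡ 1660 (mod 2059)
7^16 ≡ 1660^2 = 2755600 ≡ 658 (mod 2059)
7^32 ≡ 658^2 = 432964 ≡ 574 (mod 2059)
7^64 ≡ 574^2 = 329476 ≡ 36 (mod 2059)
7^128 ≡ 36^2 = 1296 ≡ 1296 (mod 2059)
7^256 ≡ 1296^2 = 1679616 ≡ 1531 (mod 2059)
7^512 ≡ 1531^2 = 2343961 ≡ 819 (mod 2059)
7^1024 ≡ 819^2 = 670761 ≡ 1586 (mod 2059)
7^2048 ≡ 1586^2 = 2515396 ≡ 1357 (mod 2059)
2058 = 2048 + 8 + 2 in binary powers of 2.
So 7^2058 ≡ 1357 · 1660 · 49 ≡ 1567 (mod 2059).
Since 1567 ≠ 1, base 7 is a Fermat witness: 2059 is composite.

1567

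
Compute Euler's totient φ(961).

Factor: 961 = 31^2.
φ(961) = 31^1·(31−1) = 930.

930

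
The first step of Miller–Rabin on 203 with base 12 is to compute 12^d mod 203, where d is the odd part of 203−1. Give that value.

203 − 1 = 202 = 2^1 · 101, so d = 101.
12^1 ≡ 12 (mod 203)
12^2 ≡ 12^2 = 144 ≡ 144 (mod 203)
12^4 ≡ 144^2 = 20736 ≡ 30 (mod 203)
12^8 ≡ 30^2 = 900 ≡ 88 (mod 203)
12^16 ≡ 88^2 = 7744 ≡ 30 (mod 203)
12^32 ≡ 30^2 = 900 ≡ 88 (mod 203)
12^64 ≡ 88^2 = 7744 ≡ 30 (mod 203)
101 = 64 + 32 + 4 + 1 in binary powers of 2.
So 12^101 ≡ 30 · 88 · 30 · 12 ≡ 157 (mod 203).
Squaring chain: 157; never reaches −1, so base 12 is a Miller–Rabin witness that 203 is composite.

157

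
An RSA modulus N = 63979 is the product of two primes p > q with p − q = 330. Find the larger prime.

467

Since p = q + 330, we have 63979 = q(q + 330), so q² + 330q − 63979 = 0.
Discriminant: 330² + 4·63979 = 108900 + 255916 = 364816; √364816 = 604.
q = (−330 + 604)/2 = 137, and p = q + 330 = 467.
Check: 137 · 467 = 63979.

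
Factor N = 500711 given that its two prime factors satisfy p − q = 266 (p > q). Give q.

Since p = q + 266, we have 500711 = q(q + 266), so q² + 266q − 500711 = 0.
Discriminant: 266² + 4·500711 = 70756 + 2002844 = 2073600; √2073600 = 1440.
q = (−266 + 1440)/2 = 587, and p = q + 266 = 853.
Check: 587 · 853 = 500711.

587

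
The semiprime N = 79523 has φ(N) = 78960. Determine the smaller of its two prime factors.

φ(n) = (p−1)(q−1) = n − (p+q) + 1, so p + q = 79523 − 78960 + 1 = 564.
p and q are the roots of t² − 564t + 79523 = 0.
Discriminant: 564² − 4·79523 = 318096 − 318092 = 4; √4 = 2.
q = (564 − 2)/2 = 281, p = (564 + 2)/2 = 283.
Check: 281 · 283 = 79523.

281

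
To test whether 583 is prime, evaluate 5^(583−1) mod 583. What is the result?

5^1 ≡ 5 (mod 583)
5^2 ≡ 5^2 = 25 ≡ 25 (mod 583)
5^4 ≡ 25^2 = 625 ≡ 42 (mod 583)
5^8 ≡ 42^2 = 1764 ≡ 15 (mod 583)
5^16 ≡ 15^2 = 225 ≡ 225 (mod 583)
5^32 ≡ 225^2 = 50625 ≡ 487 (mod 583)
5^64 ≡ 487^2 = 237169 ≡ 471 (mod 583)
5^128 ≡ 471^2 = 221841 ≡ 301 (mod 583)
5^256 ≡ 301^2 = 90601 ≡ 236 (mod 583)
5^512 ≡ 236^2 = 55696 ≡ 311 (mod 583)
582 = 512 + 64 + 4 + 2 in binary powers of 2.
So 5^582 ≡ 311 · 471 · 42 · 25 ≡ 322 (mod 583).
Since 322 ≠ 1, base 5 is a Fermat witness: 583 is composite.

322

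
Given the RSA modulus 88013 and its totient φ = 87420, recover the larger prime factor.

φ(n) = (p−1)(q−1) = n − (p+q) + 1, so p + q = 88013 − 87420 + 1 = 594.
p and q are the roots of t² − 594t + 88013 = 0.
Discriminant: 594² − 4·88013 = 352836 − 352052 = 784; √784 = 28.
q = (594 − 28)/2 = 283, p = (594 + 28)/2 = 311.
Check: 283 · 311 = 88013.

311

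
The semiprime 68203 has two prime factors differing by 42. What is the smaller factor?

Since p = q + 42, we have 68203 = q(q + 42), so q² + 42q − 68203 = 0.
Discriminant: 42² + 4·68203 = 1764 + 272812 = 274576; √274576 = 524.
q = (−42 + 524)/2 = 241, and p = q + 42 = 283.
Check: 241 · 283 = 68203.

241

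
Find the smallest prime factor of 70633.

70633 is odd.
Digit sum 19, not divisible by 3.
Ends in 3: not divisible by 5.
7: 70633 = 7·10090 + 3
11: 70633 = 11·6421 + 2
13: 70633 = 13·5433 + 4
17: 70633 = 17·4154 + 15
19: 70633 = 19·3717 + 10
23: 70633 = 23·3071

23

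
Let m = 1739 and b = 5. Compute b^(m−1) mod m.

5^1 ≡ 5 (mod 1739)
5^2 ≡ 5^2 = 25 ≡ 25 (mod 1739)
5^4 ≡ 25^2 = 625 ≡ 625 (mod 1739)
5^8 ≡ 625^2 = 390625 ≡ 1089 (mod 1739)
5^16 ≡ 1089^2 = 1185921 ≡ 1662 (mod 1739)
5^32 ≡ 1662^2 = 2762244 ≡ 712 (mod 1739)
5^64 ≡ 712^2 = 506944 ≡ 895 (mod 1739)
5^128 ≡ 895^2 = 801025 ≡ 1085 (mod 1739)
5^256 ≡ 1085^2 = 1177225 ≡ 1661 (mod 1739)
5^512 ≡ 1661^2 = 2758921 ≡ 867 (mod 1739)
5^1024 ≡ 867^2 = 751689 ≡ 441 (mod 1739)
1738 = 1024 + 512 + 128 + 64 + 8 + 2 in binary powers of 2.
So 5^1738 ≡ 441 · 867 · 1085 · 895 · 1089 · 25 ≡ 474 (mod 1739).
Since 474 ≠ 1, base 5 is a Fermat witness: 1739 is composite.

474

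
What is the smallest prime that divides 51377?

83

51377 is odd.
Digit sum 23, not divisible by 3.
Ends in 7: not divisible by 5.
7: 51377 = 7·7339 + 4
11: 51377 = 11·4670 + 7
13: 51377 = 13·3952 + 1
17: 51377 = 17·3022 + 3
19: 51377 = 19·2704 + 1
23: 51377 = 23·2233 + 18
29: 51377 = 29·1771 + 18
31: 51377 = 31·1657 + 10
37: 51377 = 37·1388 + 21
41: 51377 = 41·1253 + 4
43: 51377 = 43·1194 + 35
47: 51377 = 47·1093 + 6
53: 51377 = 53·969 + 20
59: 51377 = 59·870 + 47
61: 51377 = 61·842 + 15
67: 51377 = 67·766 + 55
71: 51377 = 71·723 + 44
73: 51377 = 73·703 + 58
79: 51377 = 79·650 + 27
83: 51377 = 83·619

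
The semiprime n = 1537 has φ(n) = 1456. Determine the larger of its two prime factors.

53

φ(n) = (p−1)(q−1) = n − (p+q) + 1, so p + q = 1537 − 1456 + 1 = 82.
p and q are the roots of t² − 82t + 1537 = 0.
Discriminant: 82² − 4·1537 = 6724 − 6148 = 576; √576 = 24.
q = (82 − 24)/2 = 29, p = (82 + 24)/2 = 53.
Check: 29 · 53 = 1537.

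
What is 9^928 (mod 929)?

9^1 ≡ 9 (mod 929)
9^2 ≡ 9^2 = 81 ≡ 81 (mod 929)
9^4 ≡ 81^2 = 6561 ≡ 58 (mod 929)
9^8 ≡ 58^2 = 3364 ≡ 577 (mod 929)
9^16 ≡ 577^2 = 332929 ≡ 347 (mod 929)
9^32 ≡ 347^2 = 120409 ≡ 568 (mod 929)
9^64 ≡ 568^2 = 322624 ≡ 261 (mod 929)
9^128 ≡ 261^2 = 68121 ≡ 304 (mod 929)
9^256 ≡ 304^2 = 92416 ≡ 445 (mod 929)
9^512 ≡ 445^2 = 198025 ≡ 148 (mod 929)
928 = 512 + 256 + 128 + 32 in binary powers of 2.
So 9^928 ≡ 148 · 445 · 304 · 568 ≡ 1 (mod 929).
Since the result is 1, base 9 gives no evidence that 929 is composite.

1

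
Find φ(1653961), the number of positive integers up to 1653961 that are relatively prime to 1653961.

Factor: 1653961 = 73 · 139 · 163.
φ(1653961) = (73−1) · (139−1) · (163−1) = 72 · 138 · 162 = 1609632.

1609632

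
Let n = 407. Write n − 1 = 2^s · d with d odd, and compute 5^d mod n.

407 − 1 = 406 = 2^1 · 203, so d = 203.
5^1 ≡ 5 (mod 407)
5^2 ≡ 5^2 = 25 ≡ 25 (mod 407)
5^4 ≡ 25^2 = 625 ≡ 218 (mod 407)
5^8 ≡ 218^2 = 47524 ≡ 312 (mod 407)
5^16 ≡ 312^2 = 97344 ≡ 71 (mod 407)
5^32 ≡ 71^2 = 5041 ≡ 157 (mod 407)
5^64 ≡ 157^2 = 24649 ≡ 229 (mod 407)
5^128 ≡ 229^2 = 52441 ≡ 345 (mod 407)
203 = 128 + 64 + 8 + 2 + 1 in binary powers of 2.
So 5^203 ≡ 345 · 229 · 312 · 25 · 5 ≡ 279 (mod 407).
Squaring chain: 279; never reaches −1, so base 5 is a Miller–Rabin witness that 407 is composite.

279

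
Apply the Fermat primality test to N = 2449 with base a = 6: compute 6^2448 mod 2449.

1365

6^1 ≡ 6 (mod 2449)
6^2 ≡ 6^2 = 36 ≡ 36 (mod 2449)
6^4 ≡ 36^2 = 1296 ≡ 1296 (mod 2449)
6^8 ≡ 1296^2 = 1679616 ≡ 2051 (mod 2449)
6^16 ≡ 2051^2 = 4206601 ≡ 1668 (mod 2449)
6^32 ≡ 1668^2 = 2782224 ≡ 160 (mod 2449)
6^64 ≡ 160^2 = 25600 ≡ 1110 (mod 2449)
6^128 ≡ 1110^2 = 1232100 ≡ 253 (mod 2449)
6^256 ≡ 253^2 = 64009 ≡ 335 (mod 2449)
6^512 ≡ 335^2 = 112225 ≡ 2020 (mod 2449)
6^1024 ≡ 2020^2 = 4080400 ≡ 366 (mod 2449)
6^2048 ≡ 366^2 = 133956 ≡ 1710 (mod 2449)
2448 = 2048 + 256 + 128 + 16 in binary powers of 2.
So 6^2448 ≡ 1710 · 335 · 253 · 1668 ≡ 1365 (mod 2449).
Since 1365 ≠ 1, base 6 is a Fermat witness: 2449 is composite.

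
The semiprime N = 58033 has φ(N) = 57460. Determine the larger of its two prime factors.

443

φ(n) = (p−1)(q−1) = n − (p+q) + 1, so p + q = 58033 − 57460 + 1 = 574.
p and q are the roots of t² − 574t + 58033 = 0.
Discriminant: 574² − 4·58033 = 329476 − 232132 = 97344; √97344 = 312.
q = (574 − 312)/2 = 131, p = (574 + 312)/2 = 443.
Check: 131 · 443 = 58033.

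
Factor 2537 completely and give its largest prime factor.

59

2537 = 43 · 59
59 is prime.
So 2537 = 43 · 59; the largest prime factor is 59.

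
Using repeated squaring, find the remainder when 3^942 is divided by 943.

278

3^1 ≡ 3 (mod 943)
3^2 ≡ 3^2 = 9 ≡ 9 (mod 943)
3^4 ≡ 9^2 = 81 ≡ 81 (mod 943)
3^8 ≡ 81^2 = 6561 ≡ 903 (mod 943)
3^16 ≡ 903^2 = 815409 ≡ 657 (mod 943)
3^32 ≡ 657^2 = 431649 ≡ 698 (mod 943)
3^64 ≡ 698^2 = 487204 ≡ 616 (mod 943)
3^128 ≡ 616^2 = 379456 ≡ 370 (mod 943)
3^256 ≡ 370^2 = 136900 ≡ 165 (mod 943)
3^512 ≡ 165^2 = 27225 ≡ 821 (mod 943)
942 = 512 + 256 + 128 + 32 + 8 + 4 + 2 in binary powers of 2.
So 3^942 ≡ 821 · 165 · 370 · 698 · 903 · 81 · 9 ≡ 278 (mod 943).
Since 278 ≠ 1, base 3 is a Fermat witness: 943 is composite.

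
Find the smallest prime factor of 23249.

23249 is odd.
Digit sum 20, not divisible by 3.
Ends in 9: not divisible by 5.
7: 23249 = 7·3321 + 2
11: 23249 = 11·2113 + 6
13: 23249 = 13·1788 + 5
17: 23249 = 17·1367 + 10
19: 23249 = 19·1223 + 12
23: 23249 = 23·1010 + 19
29: 23249 = 29·801 + 20
31: 23249 = 31·749 + 30
37: 23249 = 37·628 + 13
41: 23249 = 41·567 + 2
43: 23249 = 43·540 + 29
47: 23249 = 47·494 + 31
53: 23249 = 53·438 + 35
59: 23249 = 59·394 + 3
61: 23249 = 61·381 + 8
67: 23249 = 67·347

67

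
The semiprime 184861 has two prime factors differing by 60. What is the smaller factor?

401

Since p = q + 60, we have 184861 = q(q + 60), so q² + 60q − 184861 = 0.
Discriminant: 60² + 4·184861 = 3600 + 739444 = 743044; √743044 = 862.
q = (−60 + 862)/2 = 401, and p = q + 60 = 461.
Check: 401 · 461 = 184861.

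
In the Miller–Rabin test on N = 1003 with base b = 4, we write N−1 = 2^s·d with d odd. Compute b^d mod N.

1003 − 1 = 1002 = 2^1 · 501, so d = 501.
4^1 ≡ 4 (mod 1003)
4^2 ≡ 4^2 = 16 ≡ 16 (mod 1003)
4^4 ≡ 16^2 = 256 ≡ 256 (mod 1003)
4^8 ≡ 256^2 = 65536 ≡ 341 (mod 1003)
4^16 ≡ 341^2 = 116281 ≡ 936 (mod 1003)
4^32 ≡ 936^2 = 876096 ≡ 477 (mod 1003)
4^64 ≡ 477^2 = 227529 ≡ 851 (mod 1003)
4^128 ≡ 851^2 = 724201 ≡ 35 (mod 1003)
4^256 ≡ 35^2 = 1225 ≡ 222 (mod 1003)
501 = 256 + 128 + 64 + 32 + 16 + 4 + 1 in binary powers of 2.
So 4^501 ≡ 222 · 35 · 851 · 477 · 936 · 256 · 4 ≡ 990 (mod 1003).
Squaring chain: 990; never reaches −1, so base 4 is a Miller–Rabin witness that 1003 is composite.

990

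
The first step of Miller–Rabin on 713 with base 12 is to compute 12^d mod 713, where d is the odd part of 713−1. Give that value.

713 − 1 = 712 = 2^3 · 89, so d = 89.
12^1 ≡ 12 (mod 713)
12^2 ≡ 12^2 = 144 ≡ 144 (mod 713)
12^4 ≡ 144^2 = 20736 ≡ 59 (mod 713)
12^8 ≡ 59^2 = 3481 ≡ 629 (mod 713)
12^16 ≡ 629^2 = 395641 ≡ 639 (mod 713)
12^32 ≡ 639^2 = 408321 ≡ 485 (mod 713)
12^64 ≡ 485^2 = 235225 ≡ 648 (mod 713)
89 = 64 + 16 + 8 + 1 in binary powers of 2.
So 12^89 ≡ 648 · 639 · 629 · 12 ≡ 633 (mod 713).
Squaring chain: 633 → 696 → 289; never reaches −1, so base 12 is a Miller–Rabin witness that 713 is composite.

633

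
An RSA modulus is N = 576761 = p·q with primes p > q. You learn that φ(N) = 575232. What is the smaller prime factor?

673

φ(n) = (p−1)(q−1) = n − (p+q) + 1, so p + q = 576761 − 575232 + 1 = 1530.
p and q are the roots of t² − 1530t + 576761 = 0.
Discriminant: 1530² − 4·576761 = 2340900 − 2307044 = 33856; √33856 = 184.
q = (1530 − 184)/2 = 673, p = (1530 + 184)/2 = 857.
Check: 673 · 857 = 576761.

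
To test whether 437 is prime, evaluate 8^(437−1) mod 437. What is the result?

334

8^1 ≡ 8 (mod 437)
8^2 ≡ 8^2 = 64 ≡ 64 (mod 437)
8^4 ≡ 64^2 = 4096 ≡ 163 (mod 437)
8^8 ≡ 163^2 = 26569 ≡ 349 (mod 437)
8^16 ≡ 349^2 = 121801 ≡ 315 (mod 437)
8^32 ≡ 315^2 = 99225 ≡ 26 (mod 437)
8^64 ≡ 26^2 = 676 ≡ 239 (mod 437)
8^128 ≡ 239^2 = 57121 ≡ 311 (mod 437)
8^256 ≡ 311^2 = 96721 ≡ 144 (mod 437)
436 = 256 + 128 + 32 + 16 + 4 in binary powers of 2.
So 8^436 ≡ 144 · 311 · 26 · 315 · 163 ≡ 334 (mod 437).
Since 334 ≠ 1, base 8 is a Fermat witness: 437 is composite.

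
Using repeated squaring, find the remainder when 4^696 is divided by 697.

4^1 ≡ 4 (mod 697)
4^2 ≡ 4^2 = 16 ≡ 16 (mod 697)
4^4 ≡ 16^2 = 256 ≡ 256 (mod 697)
4^8 ≡ 256^2 = 65536 ≡ 18 (mod 697)
4^16 ≡ 18^2 = 324 ≡ 324 (mod 697)
4^32 ≡ 324^2 = 104976 ≡ 426 (mod 697)
4^64 ≡ 426^2 = 181476 ≡ 256 (mod 697)
4^128 ≡ 256^2 = 65536 ≡ 18 (mod 697)
4^256 ≡ 18^2 = 324 ≡ 324 (mod 697)
4^512 ≡ 324^2 = 104976 ≡ 426 (mod 697)
696 = 512 + 128 + 32 + 16 + 8 in binary powers of 2.
So 4^696 ≡ 426 · 18 · 426 · 324 · 18 ≡ 324 (mod 697).
Since 324 ≠ 1, base 4 is a Fermat witness: 697 is composite.

324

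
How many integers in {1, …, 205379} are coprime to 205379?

Factor: 205379 = 59^3.
φ(205379) = 59^2·(59−1) = 201898.

201898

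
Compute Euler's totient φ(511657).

489888

Factor: 511657 = 43 · 73 · 163.
φ(511657) = (43−1) · (73−1) · (163−1) = 42 · 72 · 162 = 489888.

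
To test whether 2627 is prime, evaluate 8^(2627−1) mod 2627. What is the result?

8^1 ≡ 8 (mod 2627)
8^2 ≡ 8^2 = 64 ≡ 64 (mod 2627)
8^4 ≡ 64^2 = 4096 ≡ 1469 (mod 2627)
8^8 ≡ 1469^2 = 2157961 ≡ 1194 (mod 2627)
8^16 ≡ 1194^2 = 1425636 ≡ 1802 (mod 2627)
8^32 ≡ 1802^2 = 3247204 ≡ 232 (mod 2627)
8^64 ≡ 232^2 = 53824 ≡ 1284 (mod 2627)
8^128 ≡ 1284^2 = 1648656 ≡ 1527 (mod 2627)
8^256 ≡ 1527^2 = 2331729 ≡ 1580 (mod 2627)
8^512 ≡ 1580^2 = 2496400 ≡ 750 (mod 2627)
8^1024 ≡ 750^2 = 562500 ≡ 322 (mod 2627)
8^2048 ≡ 322^2 = 103684 ≡ 1231 (mod 2627)
2626 = 2048 + 512 + 64 + 2 in binary powers of 2.
So 8^2626 ≡ 1231 · 750 · 1284 · 64 ≡ 2564 (mod 2627).
Since 2564 ≠ 1, base 8 is a Fermat witness: 2627 is composite.

2564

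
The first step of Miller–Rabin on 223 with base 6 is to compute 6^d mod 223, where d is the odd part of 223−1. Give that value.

223 − 1 = 222 = 2^1 · 111, so d = 111.
6^1 ≡ 6 (mod 223)
6^2 ≡ 6^2 = 36 ≡ 36 (mod 223)
6^4 ≡ 36^2 = 1296 ≡ 181 (mod 223)
6^8 ≡ 181^2 = 32761 ≡ 203 (mod 223)
6^16 ≡ 203^2 = 41209 ≡ 177 (mod 223)
6^32 ≡ 177^2 = 31329 ≡ 109 (mod 223)
6^64 ≡ 109^2 = 11881 ≡ 62 (mod 223)
111 = 64 + 32 + 8 + 4 + 2 + 1 in binary powers of 2.
So 6^111 ≡ 62 · 109 · 203 · 181 · 36 · 6 ≡ 222 (mod 223).
Since 6^d ≡ 222 (mod 223), base 6 does not prove 223 composite.

222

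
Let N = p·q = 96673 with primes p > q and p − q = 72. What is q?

Since p = q + 72, we have 96673 = q(q + 72), so q² + 72q − 96673 = 0.
Discriminant: 72² + 4·96673 = 5184 + 386692 = 391876; √391876 = 626.
q = (−72 + 626)/2 = 277, and p = q + 72 = 349.
Check: 277 · 349 = 96673.

277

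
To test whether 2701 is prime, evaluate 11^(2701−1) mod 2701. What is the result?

2554

11^1 ≡ 11 (mod 2701)
11^2 ≡ 11^2 = 121 ≡ 121 (mod 2701)
11^4 ≡ 121^2 = 14641 ≡ 1136 (mod 2701)
11^8 ≡ 1136^2 = 1290496 ≡ 2119 (mod 2701)
11^16 ≡ 2119^2 = 4490161 ≡ 1099 (mod 2701)
11^32 ≡ 1099^2 = 1207801 ≡ 454 (mod 2701)
11^64 ≡ 454^2 = 206116 ≡ 840 (mod 2701)
11^128 ≡ 840^2 = 705600 ≡ 639 (mod 2701)
11^256 ≡ 639^2 = 408321 ≡ 470 (mod 2701)
11^512 ≡ 470^2 = 220900 ≡ 2119 (mod 2701)
11^1024 ≡ 2119^2 = 4490161 ≡ 1099 (mod 2701)
11^2048 ≡ 1099^2 = 1207801 ≡ 454 (mod 2701)
2700 = 2048 + 512 + 128 + 8 + 4 in binary powers of 2.
So 11^2700 ≡ 454 · 2119 · 639 · 2119 · 1136 ≡ 2554 (mod 2701).
Since 2554 ≠ 1, base 11 is a Fermat witness: 2701 is composite.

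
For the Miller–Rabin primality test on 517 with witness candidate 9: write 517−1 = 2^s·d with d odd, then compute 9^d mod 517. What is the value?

478

517 − 1 = 516 = 2^2 · 129, so d = 129.
9^1 ≡ 9 (mod 517)
9^2 ≡ 9^2 = 81 ≡ 81 (mod 517)
9^4 ≡ 81^2 = 6561 ≡ 357 (mod 517)
9^8 ≡ 357^2 = 127449 ≡ 267 (mod 517)
9^16 ≡ 267^2 = 71289 ≡ 460 (mod 517)
9^32 ≡ 460^2 = 211600 ≡ 147 (mod 517)
9^64 ≡ 147^2 = 21609 ≡ 412 (mod 517)
9^128 ≡ 412^2 = 169744 ≡ 168 (mod 517)
129 = 128 + 1 in binary powers of 2.
So 9^129 ≡ 168 · 9 ≡ 478 (mod 517).
Squaring chain: 478 → 487; never reaches −1, so base 9 is a Miller–Rabin witness that 517 is composite.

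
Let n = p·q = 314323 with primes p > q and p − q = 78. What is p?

Since p = q + 78, we have 314323 = q(q + 78), so q² + 78q − 314323 = 0.
Discriminant: 78² + 4·314323 = 6084 + 1257292 = 1263376; √1263376 = 1124.
q = (−78 + 1124)/2 = 523, and p = q + 78 = 601.
Check: 523 · 601 = 314323.

601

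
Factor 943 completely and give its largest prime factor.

41

943 = 23 · 41
41 is prime.
So 943 = 23 · 41; the largest prime factor is 41.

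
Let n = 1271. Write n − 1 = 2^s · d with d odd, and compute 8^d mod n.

1271 − 1 = 1270 = 2^1 · 635, so d = 635.
8^1 ≡ 8 (mod 1271)
8^2 ≡ 8^2 = 64 ≡ 64 (mod 1271)
8^4 ≡ 64^2 = 4096 ≡ 283 (mod 1271)
8^8 ≡ 283^2 = 80089 ≡ 16 (mod 1271)
8^16 ≡ 16^2 = 256 ≡ 256 (mod 1271)
8^32 ≡ 256^2 = 65536 ≡ 715 (mod 1271)
8^64 ≡ 715^2 = 511225 ≡ 283 (mod 1271)
8^128 ≡ 283^2 = 80089 ≡ 16 (mod 1271)
8^256 ≡ 16^2 = 256 ≡ 256 (mod 1271)
8^512 ≡ 256^2 = 65536 ≡ 715 (mod 1271)
635 = 512 + 64 + 32 + 16 + 8 + 2 + 1 in binary powers of 2.
So 8^635 ≡ 715 · 283 · 715 · 256 · 16 · 64 · 8 ≡ 32 (mod 1271).
Squaring chain: 32; never reaches −1, so base 8 is a Miller–Rabin witness that 1271 is composite.

32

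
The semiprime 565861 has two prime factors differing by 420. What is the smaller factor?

Since p = q + 420, we have 565861 = q(q + 420), so q² + 420q − 565861 = 0.
Discriminant: 420² + 4·565861 = 176400 + 2263444 = 2439844; √2439844 = 1562.
q = (−420 + 1562)/2 = 571, and p = q + 420 = 991.
Check: 571 · 991 = 565861.

571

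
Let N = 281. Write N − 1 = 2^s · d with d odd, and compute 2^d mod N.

280

281 − 1 = 280 = 2^3 · 35, so d = 35.
2^1 ≡ 2 (mod 281)
2^2 ≡ 2^2 = 4 ≡ 4 (mod 281)
2^4 ≡ 4^2 = 16 ≡ 16 (mod 281)
2^8 ≡ 16^2 = 256 ≡ 256 (mod 281)
2^16 ≡ 256^2 = 65536 ≡ 63 (mod 281)
2^32 ≡ 63^2 = 3969 ≡ 35 (mod 281)
35 = 32 + 2 + 1 in binary powers of 2.
So 2^35 ≡ 35 · 4 · 2 ≡ 280 (mod 281).
Since 2^d ≡ 280 (mod 281), base 2 does not prove 281 composite.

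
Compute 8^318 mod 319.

8^1 ≡ 8 (mod 319)
8^2 ≡ 8^2 = 64 ≡ 64 (mod 319)
8^4 ≡ 64^2 = 4096 ≡ 268 (mod 319)
8^8 ≡ 268^2 = 71824 ≡ 49 (mod 319)
8^16 ≡ 49^2 = 2401 ≡ 168 (mod 319)
8^32 ≡ 168^2 = 28224 ≡ 152 (mod 319)
8^64 ≡ 152^2 = 23104 ≡ 136 (mod 319)
8^128 ≡ 136^2 = 18496 ≡ 313 (mod 319)
8^256 ≡ 313^2 = 97969 ≡ 36 (mod 319)
318 = 256 + 32 + 16 + 8 + 4 + 2 in binary powers of 2.
So 8^318 ≡ 36 · 152 · 168 · 49 · 268 · 64 ≡ 236 (mod 319).
Since 236 ≠ 1, base 8 is a Fermat witness: 319 is composite.

236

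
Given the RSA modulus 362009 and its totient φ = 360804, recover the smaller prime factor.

φ(n) = (p−1)(q−1) = n − (p+q) + 1, so p + q = 362009 − 360804 + 1 = 1206.
p and q are the roots of t² − 1206t + 362009 = 0.
Discriminant: 1206² − 4·362009 = 1454436 − 1448036 = 6400; √6400 = 80.
q = (1206 − 80)/2 = 563, p = (1206 + 80)/2 = 643.
Check: 563 · 643 = 362009.

563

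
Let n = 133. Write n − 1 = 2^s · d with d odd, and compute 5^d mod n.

133 − 1 = 132 = 2^2 · 33, so d = 33.
5^1 ≡ 5 (mod 133)
5^2 ≡ 5^2 = 25 ≡ 25 (mod 133)
5^4 ≡ 25^2 = 625 ≡ 93 (mod 133)
5^8 ≡ 93^2 = 8649 ≡ 4 (mod 133)
5^16 ≡ 4^2 = 16 ≡ 16 (mod 133)
5^32 ≡ 16^2 = 256 ≡ 123 (mod 133)
33 = 32 + 1 in binary powers of 2.
So 5^33 ≡ 123 · 5 ≡ 83 (mod 133).
Squaring chain: 83 → 106; never reaches −1, so base 5 is a Miller–Rabin witness that 133 is composite.

83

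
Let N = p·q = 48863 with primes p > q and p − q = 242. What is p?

373

Since p = q + 242, we have 48863 = q(q + 242), so q² + 242q − 48863 = 0.
Discriminant: 242² + 4·48863 = 58564 + 195452 = 254016; √254016 = 504.
q = (−242 + 504)/2 = 131, and p = q + 242 = 373.
Check: 131 · 373 = 48863.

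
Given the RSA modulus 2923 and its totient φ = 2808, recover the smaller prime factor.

φ(n) = (p−1)(q−1) = n − (p+q) + 1, so p + q = 2923 − 2808 + 1 = 116.
p and q are the roots of t² − 116t + 2923 = 0.
Discriminant: 116² − 4·2923 = 13456 − 11692 = 1764; √1764 = 42.
q = (116 − 42)/2 = 37, p = (116 + 42)/2 = 79.
Check: 37 · 79 = 2923.

37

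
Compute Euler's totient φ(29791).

28830

Factor: 29791 = 31^3.
φ(29791) = 31^2·(31−1) = 28830.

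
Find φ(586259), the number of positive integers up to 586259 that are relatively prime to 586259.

Factor: 586259 = 41 · 79 · 181.
φ(586259) = (41−1) · (79−1) · (181−1) = 40 · 78 · 180 = 561600.

561600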